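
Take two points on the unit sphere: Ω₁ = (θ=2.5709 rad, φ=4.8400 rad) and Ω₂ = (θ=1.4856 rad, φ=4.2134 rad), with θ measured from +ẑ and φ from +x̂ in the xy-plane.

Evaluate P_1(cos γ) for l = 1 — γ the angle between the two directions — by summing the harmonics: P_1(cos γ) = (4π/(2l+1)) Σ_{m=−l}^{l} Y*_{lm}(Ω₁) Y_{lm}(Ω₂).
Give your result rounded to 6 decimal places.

0.364393

Addition theorem: P_1(cos γ) = (4π/3) Σ_m Y*_{lm}(Ω₁) Y_{lm}(Ω₂), m = −1…1:
  term(m=-1) = +0.052044+0.037676i   from Y*(Ω₁)=+0.023753-0.185124i, Y(Ω₂)=-0.164732+0.302267i
  term(m=+0) = -0.017095-0.000000i   from Y*(Ω₁)=-0.411172-0.000000i, Y(Ω₂)=+0.041577+0.000000i
  term(m=+1) = +0.052044-0.037676i   from Y*(Ω₁)=-0.023753-0.185124i, Y(Ω₂)=+0.164732+0.302267i
Accumulated sum +0.086992+0.000000i; after 4π/(2l+1) scaling, +0.364393+0.000000i ⇒ P_1 = 0.364393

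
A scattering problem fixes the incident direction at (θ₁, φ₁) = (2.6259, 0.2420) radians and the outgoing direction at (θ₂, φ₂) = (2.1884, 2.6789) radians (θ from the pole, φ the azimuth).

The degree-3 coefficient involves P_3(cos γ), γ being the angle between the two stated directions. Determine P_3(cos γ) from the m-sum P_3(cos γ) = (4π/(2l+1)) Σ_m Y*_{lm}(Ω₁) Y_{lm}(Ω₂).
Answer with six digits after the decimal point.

Addition theorem: P_3(cos γ) = (4π/7) Σ_m Y*_{lm}(Ω₁) Y_{lm}(Ω₂), m = −3…3:
  [-3]  conj(Y_{3,-3})(Ω₁) = (0.037418, 0.033217) ; Y_{3,-3}(Ω₂) = (-0.041080, -0.222321) ; Δ = (0.005848, -0.009683)
  [-2]  conj(Y_{3,-2})(Ω₁) = (-0.191376, -0.100608) ; Y_{3,-2}(Ω₂) = (-0.236615, -0.314234) ; Δ = (0.013668, 0.083942)
  [-1]  conj(Y_{3,-1})(Ω₁) = (0.430775, 0.106332) ; Y_{3,-1}(Ω₂) = (-0.159546, -0.079582) ; Δ = (-0.060266, -0.051247)
  [+0]  conj(Y_{3,0})(Ω₁) = (-0.254547, -0.000000) ; Y_{3,0}(Ω₂) = (0.285968, 0.000000) ; Δ = (-0.072792, -0.000000)
  [+1]  conj(Y_{3,1})(Ω₁) = (-0.430775, 0.106332) ; Y_{3,1}(Ω₂) = (0.159546, -0.079582) ; Δ = (-0.060266, 0.051247)
  [+2]  conj(Y_{3,2})(Ω₁) = (-0.191376, 0.100608) ; Y_{3,2}(Ω₂) = (-0.236615, 0.314234) ; Δ = (0.013668, -0.083942)
  [+3]  conj(Y_{3,3})(Ω₁) = (-0.037418, 0.033217) ; Y_{3,3}(Ω₂) = (0.041080, -0.222321) ; Δ = (0.005848, 0.009683)
Accumulated sum (-0.154293, -0.000000); after 4π/(2l+1) scaling, (-0.276986, -0.000000) ⇒ P_3 = -0.276986

-0.276986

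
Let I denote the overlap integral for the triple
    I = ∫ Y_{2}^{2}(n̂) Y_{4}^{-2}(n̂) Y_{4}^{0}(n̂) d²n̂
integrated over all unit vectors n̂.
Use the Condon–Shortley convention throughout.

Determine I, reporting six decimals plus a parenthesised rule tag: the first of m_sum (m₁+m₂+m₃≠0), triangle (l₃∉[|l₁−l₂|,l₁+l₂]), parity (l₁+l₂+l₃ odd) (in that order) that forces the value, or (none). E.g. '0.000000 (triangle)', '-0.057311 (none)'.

m-sum 0 ✓  L=10 even ✓  2≤4≤6 ✓
Π(2lᵢ+1) = 5×9×9 = 405
triangle coeff Δ(2,4,4) = 1/13860
Σ_t [0,2]: t=0:+1/192 t=1:−1/36 t=2:+1/192 = -5/288
(3j)²=20/693 [(2 4 4; 0 0 0)], sign=-1
Σ_t [0,0]: t=0:+1/192 = 1/192
(3j)²=3/77 [(2 4 4; 2 -2 0)], sign=+1
⇒ 4πI² = 2700/5929
I = (-1)√(2700/5929/(4π)) = -0.19036462
No selection rule forces the value: the integral is nonzero (none).

-0.190365 (none)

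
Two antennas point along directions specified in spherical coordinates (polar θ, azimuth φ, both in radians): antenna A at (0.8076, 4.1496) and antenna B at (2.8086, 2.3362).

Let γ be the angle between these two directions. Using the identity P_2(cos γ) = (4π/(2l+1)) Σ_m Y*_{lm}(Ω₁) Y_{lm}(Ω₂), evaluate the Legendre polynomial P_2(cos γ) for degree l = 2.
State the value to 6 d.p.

0.256168

Addition theorem: P_2(cos γ) = (4π/5) Σ_m Y*_{lm}(Ω₁) Y_{lm}(Ω₂), m = −2…2:
  term(m=-2) = (-0.007364, -0.003883)   from Y*(Ω₁)=(-0.086868, 0.182047), Y(Ω₂)=(-0.001650, 0.041239)
  term(m=-1) = (0.022124, -0.089398)   from Y*(Ω₁)=(-0.205892, -0.326377), Y(Ω₂)=(0.165346, 0.172094)
  term(m=+0) = (0.072406, 0.000000)   from Y*(Ω₁)=(0.136696, -0.000000), Y(Ω₂)=(0.529688, 0.000000)
  term(m=+1) = (0.022124, 0.089398)   from Y*(Ω₁)=(0.205892, -0.326377), Y(Ω₂)=(-0.165346, 0.172094)
  term(m=+2) = (-0.007364, 0.003883)   from Y*(Ω₁)=(-0.086868, -0.182047), Y(Ω₂)=(-0.001650, -0.041239)
Accumulated sum (0.101926, -0.000000); after 4π/(2l+1) scaling, (0.256168, -0.000000) ⇒ P_2 = 0.256168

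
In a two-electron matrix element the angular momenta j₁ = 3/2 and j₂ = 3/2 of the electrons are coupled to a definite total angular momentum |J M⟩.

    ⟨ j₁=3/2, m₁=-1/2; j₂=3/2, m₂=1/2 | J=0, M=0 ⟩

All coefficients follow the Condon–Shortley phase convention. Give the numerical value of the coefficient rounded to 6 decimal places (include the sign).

j₁+j₂−J=3  J+j₁−j₂=0  J−j₁+j₂=0  j₁+j₂+J+1=4
(j₁±m₁, j₂±m₂, J±M) = (1,2,2,1,0,0)
P² = 1
sum k=2..2:
  [2] +1/2 = 1/2
S = 1/2
C² = P²·S² = 1/4 ; C = +0.500000

+√(1/4) = +0.500000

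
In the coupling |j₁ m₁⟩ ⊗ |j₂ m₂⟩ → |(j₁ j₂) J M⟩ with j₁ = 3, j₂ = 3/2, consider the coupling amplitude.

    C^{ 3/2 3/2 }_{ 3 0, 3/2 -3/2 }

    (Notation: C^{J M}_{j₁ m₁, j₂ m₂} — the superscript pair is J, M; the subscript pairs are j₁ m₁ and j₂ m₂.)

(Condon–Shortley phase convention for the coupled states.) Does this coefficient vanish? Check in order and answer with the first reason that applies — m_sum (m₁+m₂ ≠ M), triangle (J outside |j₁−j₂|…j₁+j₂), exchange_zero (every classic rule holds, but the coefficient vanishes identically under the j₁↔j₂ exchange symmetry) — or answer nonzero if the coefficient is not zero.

m-sum: m₁+m₂ = 0+(-3/2) = -3/2, M = 3/2  ✗ ⇒ coefficient is 0

m_sum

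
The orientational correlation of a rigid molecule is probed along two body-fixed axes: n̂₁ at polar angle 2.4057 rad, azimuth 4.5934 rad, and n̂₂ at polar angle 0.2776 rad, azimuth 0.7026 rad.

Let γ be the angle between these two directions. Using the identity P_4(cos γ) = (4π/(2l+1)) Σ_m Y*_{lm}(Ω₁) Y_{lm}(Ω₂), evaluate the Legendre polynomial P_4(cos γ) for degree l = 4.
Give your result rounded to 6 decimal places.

Addition theorem: P_4(cos γ) = (4π/9) Σ_m Y*_{lm}(Ω₁) Y_{lm}(Ω₂), m = −4…4:
  [-4]  conj(Y_{4,-4})(Ω₁) = +0.079857-0.041165i ; Y_{4,-4}(Ω₂) = -0.002360-0.000812i ; Δ = -0.000222+0.000032i
  [-3]  conj(Y_{4,-3})(Ω₁) = -0.098053-0.262916i ; Y_{4,-3}(Ω₂) = -0.012674-0.021288i ; Δ = -0.004354+0.005420i
  [-2]  conj(Y_{4,-2})(Ω₁) = -0.416878+0.101124i ; Y_{4,-2}(Ω₂) = +0.022671-0.135652i ; Δ = +0.004267+0.058843i
  [-1]  conj(Y_{4,-1})(Ω₁) = +0.023638+0.197721i ; Y_{4,-1}(Ω₂) = +0.330597-0.279930i ; Δ = +0.063163+0.058749i
  [+0]  conj(Y_{4,0})(Ω₁) = -0.308617-0.000000i ; Y_{4,0}(Ω₂) = +0.549378+0.000000i ; Δ = -0.169547-0.000000i
  [+1]  conj(Y_{4,1})(Ω₁) = -0.023638+0.197721i ; Y_{4,1}(Ω₂) = -0.330597-0.279930i ; Δ = +0.063163-0.058749i
  [+2]  conj(Y_{4,2})(Ω₁) = -0.416878-0.101124i ; Y_{4,2}(Ω₂) = +0.022671+0.135652i ; Δ = +0.004267-0.058843i
  [+3]  conj(Y_{4,3})(Ω₁) = +0.098053-0.262916i ; Y_{4,3}(Ω₂) = +0.012674-0.021288i ; Δ = -0.004354-0.005420i
  [+4]  conj(Y_{4,4})(Ω₁) = +0.079857+0.041165i ; Y_{4,4}(Ω₂) = -0.002360+0.000812i ; Δ = -0.000222-0.000032i
Accumulated sum -0.043840+0.000000i; after 4π/(2l+1) scaling, -0.061212+0.000000i ⇒ P_4 = -0.061212

-0.061212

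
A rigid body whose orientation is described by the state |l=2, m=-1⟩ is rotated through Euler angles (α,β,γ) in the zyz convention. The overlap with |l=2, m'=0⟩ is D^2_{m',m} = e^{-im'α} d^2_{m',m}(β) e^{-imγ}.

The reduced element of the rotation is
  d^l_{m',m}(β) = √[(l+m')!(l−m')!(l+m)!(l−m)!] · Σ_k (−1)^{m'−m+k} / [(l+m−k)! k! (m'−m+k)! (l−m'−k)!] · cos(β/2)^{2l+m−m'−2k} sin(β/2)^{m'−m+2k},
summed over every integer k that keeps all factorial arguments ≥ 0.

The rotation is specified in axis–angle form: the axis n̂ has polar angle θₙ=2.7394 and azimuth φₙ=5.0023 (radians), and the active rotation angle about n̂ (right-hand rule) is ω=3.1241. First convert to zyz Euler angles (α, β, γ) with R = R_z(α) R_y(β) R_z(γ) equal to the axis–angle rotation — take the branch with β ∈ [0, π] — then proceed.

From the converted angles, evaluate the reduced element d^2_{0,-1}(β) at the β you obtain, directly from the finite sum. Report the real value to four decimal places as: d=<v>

Axis–angle → zyz. n̂ = (sinθₙcosφₙ, sinθₙsinφₙ, cosθₙ) = (+0.111899, -0.375102, -0.920205), ω = 3.1241.
R = I cosω + sinω [n̂]ₓ + (1−cosω) n̂n̂ᵀ gives
  R = [-0.974806, -0.067845, -0.212485; -0.100037, -0.718465, +0.688331; -0.199363, +0.692246, +0.693578]
β = atan2(√(R₁₃²+R₂₃²), R₃₃) = 0.804353; α = atan2(R₂₃, R₁₃) mod 2π = 1.870212; γ = atan2(R₃₂, −R₃₁) mod 2π = 1.290390
d^2_{0,-1}(β=0.8044) via the finite sum:
With c≡cos(β/2)=0.920211 and s≡sin(β/2)=0.391422, N=[2·2·1·6]^{1/2}=4.898979
k: max(0,(-1)−(0))=0 … min(2+(-1),2−(0))=1
  k=0: (−1)^1·4.8990/(2)·0.9202^3·0.3914^1 = -0.747108
  k=1: (−1)^2·4.8990/(2)·0.9202^1·0.3914^3 = +0.135176
d^2_{0,-1}(0.8044) = -0.747108 +0.135176 = -0.611932

d=-0.6119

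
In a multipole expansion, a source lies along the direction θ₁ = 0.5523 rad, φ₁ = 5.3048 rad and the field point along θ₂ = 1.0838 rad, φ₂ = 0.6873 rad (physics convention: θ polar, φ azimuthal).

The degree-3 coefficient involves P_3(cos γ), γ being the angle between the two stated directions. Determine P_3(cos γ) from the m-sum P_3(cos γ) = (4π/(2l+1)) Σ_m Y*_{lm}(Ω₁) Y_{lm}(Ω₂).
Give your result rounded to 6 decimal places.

Summing Y*_{l m}(θ₁,φ₁)·Y_{l m}(θ₂,φ₂) over m ∈ [−3, 3]; prefactor 4π/(2·3+1) = 1.795196:
  term(m=-3) = (0.004873, 0.016652)   from Y*(Ω₁)=(-0.058972, -0.012350), Y(Ω₂)=(-0.135806, -0.253935)
  term(m=-2) = (-0.087846, 0.016874)   from Y*(Ω₁)=(-0.090156, -0.221863), Y(Ω₂)=(0.072815, -0.366357)
  term(m=-1) = (-0.001144, -0.012016)   from Y*(Ω₁)=(0.248397, -0.369061), Y(Ω₂)=(0.020972, -0.017214)
  term(m=+0) = (-0.065923, 0.000000)   from Y*(Ω₁)=(0.198154, -0.000000), Y(Ω₂)=(-0.332683, 0.000000)
  term(m=+1) = (-0.001144, 0.012016)   from Y*(Ω₁)=(-0.248397, -0.369061), Y(Ω₂)=(-0.020972, -0.017214)
  term(m=+2) = (-0.087846, -0.016874)   from Y*(Ω₁)=(-0.090156, 0.221863), Y(Ω₂)=(0.072815, 0.366357)
  term(m=+3) = (0.004873, -0.016652)   from Y*(Ω₁)=(0.058972, -0.012350), Y(Ω₂)=(0.135806, -0.253935)
Accumulated sum (-0.234156, 0.000000); after 4π/(2l+1) scaling, (-0.420356, 0.000000) ⇒ P_3 = -0.420356

-0.420356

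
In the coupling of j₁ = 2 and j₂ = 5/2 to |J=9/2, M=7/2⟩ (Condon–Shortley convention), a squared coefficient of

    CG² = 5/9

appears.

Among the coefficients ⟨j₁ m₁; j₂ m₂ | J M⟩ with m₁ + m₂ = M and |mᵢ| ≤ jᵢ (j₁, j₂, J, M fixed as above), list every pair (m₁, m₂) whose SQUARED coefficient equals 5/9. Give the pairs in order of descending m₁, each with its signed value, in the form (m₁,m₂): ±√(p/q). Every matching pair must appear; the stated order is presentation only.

Admissible pairs with m₁+m₂ = M = 7/2: (1,5/2), (2,3/2)
  (m₁,m₂)=(2,3/2): CG² = 5/9, CG = +√(5/9)   ← matches the target
  (m₁,m₂)=(1,5/2): CG² = 4/9, CG = +√(4/9)
Pairs with CG² = 5/9: (2,3/2): +√(5/9)

(2,3/2): +√(5/9)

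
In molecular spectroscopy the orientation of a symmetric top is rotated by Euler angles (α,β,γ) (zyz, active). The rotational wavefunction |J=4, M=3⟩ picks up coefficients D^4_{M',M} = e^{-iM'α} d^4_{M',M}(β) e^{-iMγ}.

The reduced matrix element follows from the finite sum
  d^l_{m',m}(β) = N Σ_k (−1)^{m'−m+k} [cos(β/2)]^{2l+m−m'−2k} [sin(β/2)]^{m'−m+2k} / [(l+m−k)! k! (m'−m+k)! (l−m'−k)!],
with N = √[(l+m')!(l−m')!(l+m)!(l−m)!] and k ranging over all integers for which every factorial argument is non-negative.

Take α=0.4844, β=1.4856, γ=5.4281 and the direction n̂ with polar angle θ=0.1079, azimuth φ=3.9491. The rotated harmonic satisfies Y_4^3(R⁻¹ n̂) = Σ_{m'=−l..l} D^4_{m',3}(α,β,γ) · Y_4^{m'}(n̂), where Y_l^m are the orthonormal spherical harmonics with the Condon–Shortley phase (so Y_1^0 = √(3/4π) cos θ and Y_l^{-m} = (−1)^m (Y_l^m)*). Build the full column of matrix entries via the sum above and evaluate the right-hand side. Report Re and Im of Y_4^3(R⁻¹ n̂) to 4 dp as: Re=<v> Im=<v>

Re=0.0191 Im=-0.0098

Need the full column D^4_{m',3} for m'=−4..4 at α=0.4844, β=1.4856, γ=5.4281.
cos(β/2)=0.736578, sin(β/2)=0.676353
d^4_{-4,3}: single k=7 term ⇒ +0.134889;  D = -0.028057-0.131939i
d^4_{-3,3}: k∈[6..7] ⇒ +0.363560 -0.043791 = +0.319768;  D = -0.204513-0.245818i
d^4_{-2,3}: k∈[5..6] ⇒ +0.634904 -0.178442 = +0.456462;  D = -0.421757-0.174581i
d^4_{-1,3}: k∈[4..5] ⇒ +0.814867 -0.412238 = +0.402629;  D = -0.400929+0.036964i
d^4_{0,3}: k∈[3..4] ⇒ +0.793738 -0.669247 = +0.124490;  D = -0.104381+0.067842i
d^4_{1,3}: k∈[2..3] ⇒ +0.579867 -0.814867 = -0.235000;  D = +0.114734-0.205088i
d^4_{2,3}: k∈[1..2] ⇒ +0.297692 -0.753006 = -0.455314;  D = +0.011682-0.455164i
d^4_{3,3}: k∈[0..1] ⇒ +0.086646 -0.511395 = -0.424749;  D = -0.188087-0.380834i
d^4_{4,3}: single k=0 term ⇒ -0.225034;  D = -0.182144-0.132151i
Y_4^{m'}(θ=0.1079,φ=3.9491) and Σ D·Y over m':
  (-0.0281-0.1319i)·(-0.0001+0.0000i)  (-0.2045-0.2458i)·(+0.0012+0.0010i)  (-0.4218-0.1746i)·(-0.0010-0.0229i)  (-0.4009+0.0370i)·(-0.1372+0.1434i)  (-0.1044+0.0678i)·(+0.7977+0.0000i)  (+0.1147-0.2051i)·(+0.1372+0.1434i)  (+0.0117-0.4552i)·(-0.0010+0.0229i)  (-0.1881-0.3808i)·(-0.0012+0.0010i)  (-0.1821-0.1322i)·(-0.0001-0.0000i)
Y_4^3(R⁻¹ n̂) = +0.019093-0.009788i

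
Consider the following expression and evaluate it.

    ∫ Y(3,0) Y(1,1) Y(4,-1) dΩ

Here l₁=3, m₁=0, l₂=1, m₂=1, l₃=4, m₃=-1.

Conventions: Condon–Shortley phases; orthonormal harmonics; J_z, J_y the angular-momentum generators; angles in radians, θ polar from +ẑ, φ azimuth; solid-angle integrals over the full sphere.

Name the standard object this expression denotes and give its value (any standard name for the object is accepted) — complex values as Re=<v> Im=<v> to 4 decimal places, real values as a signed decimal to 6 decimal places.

This is a Gaunt coefficient — the integral of a triple product of spherical harmonics over the sphere.
Rules hold: Σm=0, L=8 even, 2≤4≤4.
N = 7·3·9 = 189
Δ = 0!·6!·2!/9! = 1/252
Racah Σ t=0..0: t=0:+1/36 = 1/36
⇒ 3j(3 1 4; 0 0 0)² = 4/63, sgn +1
Racah Σ t=0..0: t=0:+1/72 = 1/72
⇒ 3j(3 1 4; 0 1 -1)² = 5/126, sgn -1
4πI² = N·(3j₀)²·(3jₘ)² = 10/21
I = -1·√(0.47619/4π) = -0.19466390

Gaunt coefficient, -0.194664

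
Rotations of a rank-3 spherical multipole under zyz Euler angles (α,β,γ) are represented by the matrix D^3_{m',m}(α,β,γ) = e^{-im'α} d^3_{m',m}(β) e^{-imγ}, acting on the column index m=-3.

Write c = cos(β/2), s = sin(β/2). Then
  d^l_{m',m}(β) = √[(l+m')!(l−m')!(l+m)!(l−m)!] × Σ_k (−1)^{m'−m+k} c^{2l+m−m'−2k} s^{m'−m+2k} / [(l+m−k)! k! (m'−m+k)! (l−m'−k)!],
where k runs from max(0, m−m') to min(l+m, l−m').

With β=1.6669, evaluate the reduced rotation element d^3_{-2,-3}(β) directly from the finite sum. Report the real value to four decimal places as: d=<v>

d=-0.2491

d^3_{-2,-3}(β=1.6669) via the finite sum:
Half-angle: c=0.672326, s=0.740255. N=√(1·120·1·720)=293.938769
The bounds max(0,m−m')=0 and min(l+m,l−m')=0 give 1 term
  k=0: (−1)^1·293.9388/(120)·0.6723^5·0.7403^1 = -0.249090
d^3_{-2,-3}(1.6669) = -0.249090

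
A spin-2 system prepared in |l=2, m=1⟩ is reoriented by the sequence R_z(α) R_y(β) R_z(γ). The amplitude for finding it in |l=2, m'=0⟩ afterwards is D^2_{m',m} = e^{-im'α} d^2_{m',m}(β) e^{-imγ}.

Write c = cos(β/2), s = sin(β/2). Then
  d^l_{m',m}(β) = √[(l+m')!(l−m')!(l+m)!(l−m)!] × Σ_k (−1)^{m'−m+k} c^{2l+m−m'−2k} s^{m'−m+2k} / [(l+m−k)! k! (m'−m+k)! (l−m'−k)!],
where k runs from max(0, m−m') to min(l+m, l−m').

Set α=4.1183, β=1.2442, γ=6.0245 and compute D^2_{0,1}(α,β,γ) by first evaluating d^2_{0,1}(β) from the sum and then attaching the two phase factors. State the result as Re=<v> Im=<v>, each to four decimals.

Re=0.3598 Im=0.0952

Split into d^2_{0,1}(β=1.2442) × two z-phases.
With c≡cos(β/2)=0.812656 and s≡sin(β/2)=0.582743, N=[2·2·6·1]^{1/2}=4.898979
The bounds max(0,m−m')=1 and min(l+m,l−m')=2 give 2 terms
  k=1: (−1)^0·4.8990/(2)·0.8127^3·0.5827^1 = +0.766079
  k=2: (−1)^1·4.8990/(2)·0.8127^1·0.5827^3 = -0.393925
d^2_{0,1}(1.2442) = +0.766079 -0.393925 = +0.372154
D = (+1.000000+0.000000i)·(+0.372154)·(+0.966727+0.255810i) = +0.359771+0.095201i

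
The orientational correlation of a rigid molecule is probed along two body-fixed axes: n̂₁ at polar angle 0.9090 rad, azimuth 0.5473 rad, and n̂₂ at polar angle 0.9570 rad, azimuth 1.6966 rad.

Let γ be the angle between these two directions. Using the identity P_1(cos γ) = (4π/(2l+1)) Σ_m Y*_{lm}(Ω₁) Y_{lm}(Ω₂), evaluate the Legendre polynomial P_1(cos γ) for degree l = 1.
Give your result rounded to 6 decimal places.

0.617799

Term-by-term m-sum for l=1 (normalisation 4π/3 = 4.188790):
  term(m=-1) = +0.031494-0.070241i   from Y*(Ω₁)=+0.232745+0.141834i, Y(Ω₂)=-0.035437-0.280198i
  term(m=+0) = +0.084501+0.000000i   from Y*(Ω₁)=+0.300263-0.000000i, Y(Ω₂)=+0.281423+0.000000i
  term(m=+1) = +0.031494+0.070241i   from Y*(Ω₁)=-0.232745+0.141834i, Y(Ω₂)=+0.035437-0.280198i
Accumulated sum +0.147489+0.000000i; after 4π/(2l+1) scaling, +0.617799+0.000000i ⇒ P_1 = 0.617799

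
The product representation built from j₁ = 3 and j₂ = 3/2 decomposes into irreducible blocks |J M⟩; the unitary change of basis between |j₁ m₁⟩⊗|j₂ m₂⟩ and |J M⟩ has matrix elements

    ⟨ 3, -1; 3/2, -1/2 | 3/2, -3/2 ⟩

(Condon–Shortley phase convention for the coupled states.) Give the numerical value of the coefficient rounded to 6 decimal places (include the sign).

j₁+j₂−J=3  J+j₁−j₂=3  J−j₁+j₂=0  j₁+j₂+J+1=7
(j₁±m₁, j₂±m₂, J±M) = (2,4,1,2,0,3)
P² = 576/35
sum k=1..1:
  [1] −1/12 = -1/12
S = -1/12
C² = P²·S² = 4/35 ; C = -0.338062

−√(4/35) ≈ -0.338062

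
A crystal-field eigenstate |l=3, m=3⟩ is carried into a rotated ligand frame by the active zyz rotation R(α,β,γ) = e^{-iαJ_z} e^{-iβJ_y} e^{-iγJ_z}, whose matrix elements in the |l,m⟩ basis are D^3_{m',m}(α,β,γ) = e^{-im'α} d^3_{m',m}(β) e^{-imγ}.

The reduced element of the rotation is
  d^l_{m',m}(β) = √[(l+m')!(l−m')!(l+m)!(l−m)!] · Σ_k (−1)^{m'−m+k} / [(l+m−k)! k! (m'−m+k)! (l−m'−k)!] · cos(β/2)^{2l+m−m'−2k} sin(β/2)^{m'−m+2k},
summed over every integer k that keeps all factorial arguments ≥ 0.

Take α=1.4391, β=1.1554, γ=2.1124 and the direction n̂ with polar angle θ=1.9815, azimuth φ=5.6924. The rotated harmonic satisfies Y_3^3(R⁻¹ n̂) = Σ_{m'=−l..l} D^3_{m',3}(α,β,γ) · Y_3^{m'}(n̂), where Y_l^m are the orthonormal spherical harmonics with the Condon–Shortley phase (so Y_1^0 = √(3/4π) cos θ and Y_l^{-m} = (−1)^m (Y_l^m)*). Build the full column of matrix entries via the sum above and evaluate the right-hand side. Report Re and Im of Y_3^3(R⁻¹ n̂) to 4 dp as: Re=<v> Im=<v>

Re=0.1563 Im=-0.1987

Need the full column D^3_{m',3} for m'=−3..3 at α=1.4391, β=1.1554, γ=2.1124.
cos(β/2)=0.837721, sin(β/2)=0.546099
d^3_{-3,3}: single k=6 term ⇒ +0.026523;  D = -0.011515-0.023893i
d^3_{-2,3}: single k=5 term ⇒ +0.099662;  D = -0.094684+0.031105i
d^3_{-1,3}: single k=4 term ⇒ +0.241729;  D = +0.044634+0.237572i
d^3_{0,3}: single k=3 term ⇒ +0.428180;  D = +0.427555-0.023117i
d^3_{1,3}: single k=2 term ⇒ +0.568834;  D = +0.044143-0.567118i
d^3_{2,3}: single k=1 term ⇒ +0.551878;  D = -0.539826-0.114709i
d^3_{3,3}: single k=0 term ⇒ +0.345618;  D = -0.115609+0.325709i
Y_3^{m'}(θ=1.9815,φ=5.6924) and Σ D·Y over m':
  (-0.0115-0.0239i)·(-0.0644+0.3150i)  (-0.0947+0.0311i)·(-0.1302-0.3173i)  (+0.0446+0.2376i)·(-0.0499-0.0335i)  (+0.4276-0.0231i)·(+0.3282+0.0000i)  (+0.0441-0.5671i)·(+0.0499-0.0335i)  (-0.5398-0.1147i)·(-0.1302+0.3173i)  (-0.1156+0.3257i)·(+0.0644+0.3150i)
Y_3^3(R⁻¹ n̂) = +0.156342-0.198678i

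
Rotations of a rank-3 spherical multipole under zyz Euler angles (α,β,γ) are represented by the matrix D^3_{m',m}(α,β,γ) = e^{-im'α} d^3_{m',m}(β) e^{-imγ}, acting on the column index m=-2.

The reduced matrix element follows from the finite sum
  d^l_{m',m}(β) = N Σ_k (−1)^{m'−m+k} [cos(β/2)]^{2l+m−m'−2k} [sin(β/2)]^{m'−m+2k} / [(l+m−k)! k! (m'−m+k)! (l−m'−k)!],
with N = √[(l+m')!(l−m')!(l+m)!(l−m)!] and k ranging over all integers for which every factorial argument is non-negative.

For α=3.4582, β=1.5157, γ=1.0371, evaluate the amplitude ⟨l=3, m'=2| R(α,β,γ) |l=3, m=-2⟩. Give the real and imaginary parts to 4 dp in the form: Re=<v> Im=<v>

Re=0.0626 Im=0.4793

Split into d^3_{2,-2}(β=1.5157) × two z-phases.
With c≡cos(β/2)=0.726316 and s≡sin(β/2)=0.687361, N=[120·1·1·120]^{1/2}=120.000000
k∈{0,1} keeps every argument non-negative
  k=0: (−1)^4·120.0000/(24)·0.7263^2·0.6874^4 = +0.588791
  k=1: (−1)^5·120.0000/(120)·0.7263^0·0.6874^6 = -0.105466
d^3_{2,-2}(1.5157) = +0.588791 -0.105466 = +0.483326
D = (+0.806129-0.591739i)·(+0.483326)·(-0.482410+0.875946i) = +0.062565+0.479259i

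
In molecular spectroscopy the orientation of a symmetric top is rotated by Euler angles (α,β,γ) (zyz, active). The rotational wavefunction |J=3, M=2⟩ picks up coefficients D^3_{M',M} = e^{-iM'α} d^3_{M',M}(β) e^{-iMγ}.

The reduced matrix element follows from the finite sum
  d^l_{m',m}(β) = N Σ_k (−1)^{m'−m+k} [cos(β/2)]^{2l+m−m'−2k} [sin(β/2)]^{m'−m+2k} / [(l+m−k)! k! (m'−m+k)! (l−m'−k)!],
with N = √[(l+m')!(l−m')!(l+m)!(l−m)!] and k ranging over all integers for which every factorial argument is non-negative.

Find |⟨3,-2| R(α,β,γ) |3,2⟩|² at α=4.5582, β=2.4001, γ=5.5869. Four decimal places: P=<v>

First d^3_{-2,2}(β=2.4001), then the phase factors e^{-i(-2)α} and e^{-i(2)γ}:
Half-angle: c=0.362311, s=0.932057. N=√(1·120·120·1)=120.000000
k∈{4,5} keeps every argument non-negative
  k=4: (−1)^0·120.0000/(24)·0.3623^2·0.9321^4 = +0.495340
  k=5: (−1)^1·120.0000/(120)·0.3623^0·0.9321^6 = -0.655625
d^3_{-2,2}(2.4001) = +0.495340 -0.655625 = -0.160285
|D^3_{-2,2}|² = |d^3_{-2,2}(β)|² = (-0.160285)² = 0.025691 (the z-rotation phases have unit modulus)

P=0.0257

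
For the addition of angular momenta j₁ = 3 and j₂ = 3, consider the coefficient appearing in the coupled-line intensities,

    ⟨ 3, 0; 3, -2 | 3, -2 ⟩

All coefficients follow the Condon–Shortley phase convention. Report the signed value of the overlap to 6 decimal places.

-0.408248  (= −√(1/6))

j₁+j₂−J=3  J+j₁−j₂=3  J−j₁+j₂=3  j₁+j₂+J+1=10
(j₁±m₁, j₂±m₂, J±M) = (3,3,1,5,1,5)
P² = 216
sum k=0..1:
  [0] +1/72 = 1/72
  [1] −1/24 = -1/24
S = -1/36
C² = P²·S² = 1/6 ; C = -0.408248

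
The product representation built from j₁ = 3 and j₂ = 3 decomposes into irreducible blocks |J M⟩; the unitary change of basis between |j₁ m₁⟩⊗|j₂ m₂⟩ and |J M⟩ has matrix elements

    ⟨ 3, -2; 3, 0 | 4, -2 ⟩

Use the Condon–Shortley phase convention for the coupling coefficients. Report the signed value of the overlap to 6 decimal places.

triangle: 2!×4!×4!/11! = 1152/39916800
(j±m)!: 1!×5!×3!×3!×2!×6! = 6220800
prefactor² = (2J+1)×Δ×N² = 124416/77
  k=1: −1/(1!×1!×4!×2!×0!×2!) = -1/96
  k=2: +1/(2!×0!×3!×1!×1!×3!) = 1/72
Σ = 1/288  ⇒  CG² = 124416/77×(1/288)² = 3/154
CG = +√(3/154) = +0.139573

+0.139573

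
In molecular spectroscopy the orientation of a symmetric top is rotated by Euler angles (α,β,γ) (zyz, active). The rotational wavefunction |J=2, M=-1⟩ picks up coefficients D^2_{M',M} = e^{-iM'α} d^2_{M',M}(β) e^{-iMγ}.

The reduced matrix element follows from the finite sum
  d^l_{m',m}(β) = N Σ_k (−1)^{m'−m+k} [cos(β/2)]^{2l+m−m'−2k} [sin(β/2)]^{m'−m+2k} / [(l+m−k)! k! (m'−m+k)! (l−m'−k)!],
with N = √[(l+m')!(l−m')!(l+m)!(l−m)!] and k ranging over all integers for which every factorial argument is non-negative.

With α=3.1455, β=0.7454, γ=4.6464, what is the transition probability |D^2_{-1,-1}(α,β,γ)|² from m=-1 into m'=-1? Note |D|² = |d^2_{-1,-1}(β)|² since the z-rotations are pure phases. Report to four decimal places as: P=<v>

First d^2_{-1,-1}(β=0.7454), then the phase factors e^{-i(-1)α} and e^{-i(-1)γ}:
With c≡cos(β/2)=0.931348 and s≡sin(β/2)=0.364131, N=[1·6·1·6]^{1/2}=6.000000
k∈{0,1} keeps every argument non-negative
  k=0: (−1)^0·6.0000/(6)·0.9313^4·0.3641^0 = +0.752397
  k=1: (−1)^1·6.0000/(2)·0.9313^2·0.3641^2 = -0.345033
d^2_{-1,-1}(0.7454) = +0.752397 -0.345033 = +0.407364
|D^2_{-1,-1}|² = |d^2_{-1,-1}(β)|² = (+0.407364)² = 0.165945 (the z-rotation phases have unit modulus)

P=0.1659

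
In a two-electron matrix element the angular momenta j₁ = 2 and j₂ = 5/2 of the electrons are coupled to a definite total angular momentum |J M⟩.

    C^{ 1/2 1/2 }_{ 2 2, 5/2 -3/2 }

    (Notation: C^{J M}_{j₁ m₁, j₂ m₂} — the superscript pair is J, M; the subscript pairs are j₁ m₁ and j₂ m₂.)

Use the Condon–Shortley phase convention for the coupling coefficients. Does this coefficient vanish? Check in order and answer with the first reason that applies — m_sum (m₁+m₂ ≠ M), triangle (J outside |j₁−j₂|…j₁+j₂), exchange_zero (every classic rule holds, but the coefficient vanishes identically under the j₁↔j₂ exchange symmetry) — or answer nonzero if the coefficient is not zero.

nonzero

m-sum: m₁+m₂ = 2+(-3/2) = 1/2, M = 1/2  ✓
triangle: |j₁−j₂| = 1/2 ≤ J = 1/2 ≤ j₁+j₂ = 9/2  ✓
exchange: j₁≠j₂ or m₁≠m₂ — the exchange symmetry imposes no constraint here
value check: CG = +√(1/15) = +0.258199 ≠ 0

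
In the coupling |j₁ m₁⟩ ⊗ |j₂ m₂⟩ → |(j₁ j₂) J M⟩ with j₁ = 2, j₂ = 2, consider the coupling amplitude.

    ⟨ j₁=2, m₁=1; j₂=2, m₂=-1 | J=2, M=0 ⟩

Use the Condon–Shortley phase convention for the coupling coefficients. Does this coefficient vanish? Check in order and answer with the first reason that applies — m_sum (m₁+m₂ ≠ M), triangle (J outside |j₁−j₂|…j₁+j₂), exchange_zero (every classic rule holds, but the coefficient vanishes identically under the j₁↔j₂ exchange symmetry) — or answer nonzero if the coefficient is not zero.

nonzero

m-sum: m₁+m₂ = 1+(-1) = 0, M = 0  ✓
triangle: |j₁−j₂| = 0 ≤ J = 2 ≤ j₁+j₂ = 4  ✓
exchange: j₁≠j₂ or m₁≠m₂ — the exchange symmetry imposes no constraint here
value check: CG = +√(1/14) = +0.267261 ≠ 0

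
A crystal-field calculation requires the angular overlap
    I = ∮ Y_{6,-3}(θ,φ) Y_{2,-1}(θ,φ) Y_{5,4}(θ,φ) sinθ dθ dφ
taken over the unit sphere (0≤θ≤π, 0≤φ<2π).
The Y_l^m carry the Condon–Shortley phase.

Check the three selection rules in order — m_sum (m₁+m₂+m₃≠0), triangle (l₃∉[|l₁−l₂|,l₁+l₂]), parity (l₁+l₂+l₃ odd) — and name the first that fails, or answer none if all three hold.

Σmᵢ = 0  ✓
l₃∈[|l₁−l₂|,l₁+l₂]=[4,8], have l₃=5  ✓
Σlᵢ = 13 ⇒ odd  ✗

parity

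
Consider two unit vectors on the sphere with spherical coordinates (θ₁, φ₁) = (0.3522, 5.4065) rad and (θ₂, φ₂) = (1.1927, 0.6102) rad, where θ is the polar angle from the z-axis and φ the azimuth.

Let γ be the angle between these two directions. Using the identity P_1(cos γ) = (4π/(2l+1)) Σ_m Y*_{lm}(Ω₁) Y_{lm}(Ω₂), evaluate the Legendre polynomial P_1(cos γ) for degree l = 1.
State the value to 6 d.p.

0.373362

Summing Y*_{l m}(θ₁,φ₁)·Y_{l m}(θ₂,φ₂) over m ∈ [−1, 1]; prefactor 4π/(2·1+1) = 4.188790:
  term(m=-1) = (0.003207, -0.038134)   from Y*(Ω₁)=(0.076242, -0.091607), Y(Ω₂)=(0.263145, -0.183996)
  term(m=+0) = (0.082719, 0.000000)   from Y*(Ω₁)=(0.458610, -0.000000), Y(Ω₂)=(0.180369, 0.000000)
  term(m=+1) = (0.003207, 0.038134)   from Y*(Ω₁)=(-0.076242, -0.091607), Y(Ω₂)=(-0.263145, -0.183996)
Accumulated sum (0.089134, 0.000000); after 4π/(2l+1) scaling, (0.373362, 0.000000) ⇒ P_1 = 0.373362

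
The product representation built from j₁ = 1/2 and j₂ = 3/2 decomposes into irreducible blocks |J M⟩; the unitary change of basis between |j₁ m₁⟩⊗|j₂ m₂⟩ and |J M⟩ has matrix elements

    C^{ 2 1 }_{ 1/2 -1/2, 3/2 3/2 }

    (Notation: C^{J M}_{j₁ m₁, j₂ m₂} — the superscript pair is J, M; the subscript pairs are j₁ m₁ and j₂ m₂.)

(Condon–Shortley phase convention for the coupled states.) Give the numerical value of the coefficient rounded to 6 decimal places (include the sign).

+0.500000

triangle: 0!×1!×3!/5! = 6/120
(j±m)!: 0!×1!×3!×0!×3!×1! = 36
prefactor² = (2J+1)×Δ×N² = 9
  k=0: +1/(0!×0!×1!×3!×0!×0!) = 1/6
Σ = 1/6  ⇒  CG² = 9×(1/6)² = 1/4
CG = +√(1/4) = +0.500000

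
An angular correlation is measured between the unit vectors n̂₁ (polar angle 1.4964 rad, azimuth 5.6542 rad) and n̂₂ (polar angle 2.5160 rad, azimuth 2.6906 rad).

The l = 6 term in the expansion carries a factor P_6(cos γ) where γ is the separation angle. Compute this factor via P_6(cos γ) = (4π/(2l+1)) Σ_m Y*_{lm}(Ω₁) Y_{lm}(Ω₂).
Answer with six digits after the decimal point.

Addition theorem: P_6(cos γ) = (4π/13) Σ_m Y*_{lm}(Ω₁) Y_{lm}(Ω₂), m = −6…6:
  m=-6: (-0.38326 + 0.28081j) × (-0.01766 + 0.00822j) = 0.00446 - 0.00811j  (running Σ = 0.00446 - 0.00811j)
  m=-5: (-0.12267 + 0.00041j) × (-0.05903 + 0.07238j) = 0.00721 - 0.00890j  (running Σ = 0.01167 - 0.01701j)
  m=-4: (0.26863 + 0.19408j) × (-0.06037 + 0.25420j) = -0.06555 + 0.05657j  (running Σ = -0.05388 + 0.03956j)
  m=-3: (0.04388 + 0.13413j) × (0.09687 + 0.43769j) = -0.05446 + 0.03220j  (running Σ = -0.10834 + 0.07176j)
  m=-2: (0.08987 - 0.27784j) × (0.23689 + 0.29974j) = 0.10457 - 0.03888j  (running Σ = -0.00377 + 0.03288j)
  m=-1: (0.11940 - 0.08687j) × (-0.08171 - 0.03957j) = -0.01319 + 0.00237j  (running Σ = -0.01696 + 0.03525j)
  m=0: (-0.28158 + 0.00000j) × (-0.41163 + 0.00000j) = 0.11591 + 0.00000j  (running Σ = 0.09894 + 0.03525j)
  m=1: (-0.11940 - 0.08687j) × (0.08171 - 0.03957j) = -0.01319 - 0.00237j  (running Σ = 0.08575 + 0.03288j)
  m=2: (0.08987 + 0.27784j) × (0.23689 - 0.29974j) = 0.10457 + 0.03888j  (running Σ = 0.19032 + 0.07176j)
  m=3: (-0.04388 + 0.13413j) × (-0.09687 + 0.43769j) = -0.05446 - 0.03220j  (running Σ = 0.13586 + 0.03956j)
  m=4: (0.26863 - 0.19408j) × (-0.06037 - 0.25420j) = -0.06555 - 0.05657j  (running Σ = 0.07031 - 0.01701j)
  m=5: (0.12267 + 0.00041j) × (0.05903 + 0.07238j) = 0.00721 + 0.00890j  (running Σ = 0.07752 - 0.00811j)
  m=6: (-0.38326 - 0.28081j) × (-0.01766 - 0.00822j) = 0.00446 + 0.00811j  (running Σ = 0.08198 - 0.00000j)
Total Σ_m = 0.08198 - 0.00000j. Multiply by 0.966644: 0.07924 - 0.00000j. P_6(cos γ) = 0.079244

0.079244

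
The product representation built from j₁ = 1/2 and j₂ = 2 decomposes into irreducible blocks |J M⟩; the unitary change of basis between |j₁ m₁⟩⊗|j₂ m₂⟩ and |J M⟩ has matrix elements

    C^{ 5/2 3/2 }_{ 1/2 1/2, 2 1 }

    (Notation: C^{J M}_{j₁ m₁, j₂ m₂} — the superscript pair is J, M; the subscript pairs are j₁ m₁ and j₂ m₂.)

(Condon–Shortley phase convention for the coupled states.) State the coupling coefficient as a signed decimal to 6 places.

+0.894427

triangle: 0!*1!*4!/6! = 24/720
(j±m)!: 1!*0!*3!*1!*4!*1! = 144
prefactor² = (2J+1)*Δ*N² = 144/5
  k=0: +1/(0!*0!*0!*3!*1!*1!) = 1/6
Σ = 1/6  ⇒  CG² = 144/5*(1/6)² = 4/5
CG = +√(4/5) = +0.894427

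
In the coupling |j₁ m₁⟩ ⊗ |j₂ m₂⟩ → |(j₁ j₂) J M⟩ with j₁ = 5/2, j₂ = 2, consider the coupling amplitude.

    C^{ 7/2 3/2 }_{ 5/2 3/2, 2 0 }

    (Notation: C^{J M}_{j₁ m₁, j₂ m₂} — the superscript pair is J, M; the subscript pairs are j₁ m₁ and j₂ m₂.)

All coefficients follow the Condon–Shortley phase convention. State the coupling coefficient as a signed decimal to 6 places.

+√(2/7) = +0.534522

√[8·1!4!3!/9! · 4!1!2!2!5!2!] = √(512/7)
  +(−1)^0/∏(0,1,1,2,3,1)! = 1/12  (running 1/12)
  +(−1)^1/∏(1,0,0,1,4,2)! = -1/48  (running 1/16)
⟨..|..⟩ = √(512/7)·(1/16) = +0.534522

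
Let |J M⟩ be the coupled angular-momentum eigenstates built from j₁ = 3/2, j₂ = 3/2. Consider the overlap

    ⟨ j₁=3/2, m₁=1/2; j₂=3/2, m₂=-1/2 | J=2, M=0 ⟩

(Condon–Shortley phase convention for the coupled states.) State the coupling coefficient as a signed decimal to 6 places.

+0.500000  (= +√(1/4))

j₁+j₂−J=1  J+j₁−j₂=2  J−j₁+j₂=2  j₁+j₂+J+1=6
(j₁±m₁, j₂±m₂, J±M) = (2,1,1,2,2,2)
P² = 4/9
sum k=0..1:
  [0] +1/1 = 1
  [1] −1/4 = -1/4
S = 3/4
C² = P²·S² = 1/4 ; C = +0.500000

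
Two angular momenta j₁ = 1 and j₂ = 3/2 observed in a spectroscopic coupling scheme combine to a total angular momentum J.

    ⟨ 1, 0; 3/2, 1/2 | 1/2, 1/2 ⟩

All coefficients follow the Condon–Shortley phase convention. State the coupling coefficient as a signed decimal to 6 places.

triangle: 2!*0!*1!/4! = 2/24
(j±m)!: 1!*1!*2!*1!*1!*0! = 2
prefactor² = (2J+1)*Δ*N² = 1/3
  k=1: −1/(1!*1!*0!*1!*0!*0!) = -1
Σ = -1  ⇒  CG² = 1/3*(-1)² = 1/3
CG = −√(1/3) = -0.577350

-0.577350  (= −√(1/3))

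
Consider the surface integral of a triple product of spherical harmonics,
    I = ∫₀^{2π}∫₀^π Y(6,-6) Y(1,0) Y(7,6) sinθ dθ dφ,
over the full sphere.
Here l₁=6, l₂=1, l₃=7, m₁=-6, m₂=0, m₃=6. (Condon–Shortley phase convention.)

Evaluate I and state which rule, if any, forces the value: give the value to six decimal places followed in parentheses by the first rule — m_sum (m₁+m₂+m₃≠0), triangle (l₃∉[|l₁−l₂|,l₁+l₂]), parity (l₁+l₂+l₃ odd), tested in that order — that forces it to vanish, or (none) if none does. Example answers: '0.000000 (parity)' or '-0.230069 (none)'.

m-sum 0 ✓  L=14 even ✓  5≤7≤7 ✓
Π(2lᵢ+1) = 13×3×15 = 585
triangle coeff Δ(6,1,7) = 1/1365
Σ_t [0,0]: t=0:+1/518400 = 1/518400
(3j)²=7/195 [(6 1 7; 0 0 0)], sign=-1
Σ_t [0,0]: t=0:+1/479001600 = 1/479001600
(3j)²=1/105 [(6 1 7; -6 0 6)], sign=-1
⇒ 4πI² = 1/5
I = (+1)√(1/5/(4π)) = 0.12615663
No selection rule forces the value: the integral is nonzero (none).

0.126157 (none)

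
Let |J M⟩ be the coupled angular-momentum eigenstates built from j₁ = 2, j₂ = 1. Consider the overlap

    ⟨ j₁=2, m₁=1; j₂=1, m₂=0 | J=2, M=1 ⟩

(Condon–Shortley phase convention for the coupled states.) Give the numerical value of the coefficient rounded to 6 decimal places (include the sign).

+√(1/6) = +0.408248

j₁+j₂−J=1  J+j₁−j₂=3  J−j₁+j₂=1  j₁+j₂+J+1=6
(j₁±m₁, j₂±m₂, J±M) = (3,1,1,1,3,1)
P² = 3/2
sum k=0..1:
  [0] +1/2 = 1/2
  [1] −1/6 = -1/6
S = 1/3
C² = P²·S² = 1/6 ; C = +0.408248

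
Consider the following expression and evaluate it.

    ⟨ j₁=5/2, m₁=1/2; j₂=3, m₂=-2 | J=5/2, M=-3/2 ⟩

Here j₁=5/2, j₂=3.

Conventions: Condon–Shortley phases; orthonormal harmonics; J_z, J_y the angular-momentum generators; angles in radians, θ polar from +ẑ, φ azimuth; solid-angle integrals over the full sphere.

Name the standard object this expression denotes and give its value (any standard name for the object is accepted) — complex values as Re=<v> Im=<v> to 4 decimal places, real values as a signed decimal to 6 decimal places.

This is a Clebsch–Gordan (vector-coupling) coefficient.
j₁+j₂−J=3  J+j₁−j₂=2  J−j₁+j₂=3  j₁+j₂+J+1=9
(j₁±m₁, j₂±m₂, J±M) = (3,2,1,5,1,4)
P² = 288/7
sum k=0..1:
  [0] +1/24 = 1/24
  [1] −1/12 = -1/12
S = -1/24
C² = P²·S² = 1/14 ; C = -0.267261

Clebsch–Gordan coefficient, −√(1/14) ≈ -0.267261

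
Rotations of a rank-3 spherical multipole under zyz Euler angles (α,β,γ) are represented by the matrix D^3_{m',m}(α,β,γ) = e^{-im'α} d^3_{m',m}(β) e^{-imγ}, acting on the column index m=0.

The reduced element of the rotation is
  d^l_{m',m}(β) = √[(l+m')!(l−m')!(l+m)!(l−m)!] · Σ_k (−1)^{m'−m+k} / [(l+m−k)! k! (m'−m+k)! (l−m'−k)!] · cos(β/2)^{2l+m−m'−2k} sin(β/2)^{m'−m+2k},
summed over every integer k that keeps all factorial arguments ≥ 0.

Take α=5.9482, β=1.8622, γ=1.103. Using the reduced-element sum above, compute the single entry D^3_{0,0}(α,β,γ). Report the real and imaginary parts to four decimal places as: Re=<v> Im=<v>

First d^3_{0,0}(β=1.8622), then the phase factors e^{-i(0)α} and e^{-i(0)γ}:
With c≡cos(β/2)=0.596952 and s≡sin(β/2)=0.802277, N=[6·6·6·6]^{1/2}=36.000000
The bounds max(0,m−m')=0 and min(l+m,l−m')=3 give 4 terms
  k=0: (−1)^0·36.0000/(36)·0.5970^6·0.8023^0 = +0.045252
  k=1: (−1)^1·36.0000/(4)·0.5970^4·0.8023^2 = -0.735611
  k=2: (−1)^2·36.0000/(4)·0.5970^2·0.8023^4 = +1.328675
  k=3: (−1)^3·36.0000/(36)·0.5970^0·0.8023^6 = -0.266653
d^3_{0,0}(1.8622) = +0.045252 -0.735611 +1.328675 -0.266653 = +0.371662
D = (+1.000000+0.000000i)·(+0.371662)·(+1.000000+0.000000i) = +0.371662+0.000000i

Re=0.3717 Im=0.0000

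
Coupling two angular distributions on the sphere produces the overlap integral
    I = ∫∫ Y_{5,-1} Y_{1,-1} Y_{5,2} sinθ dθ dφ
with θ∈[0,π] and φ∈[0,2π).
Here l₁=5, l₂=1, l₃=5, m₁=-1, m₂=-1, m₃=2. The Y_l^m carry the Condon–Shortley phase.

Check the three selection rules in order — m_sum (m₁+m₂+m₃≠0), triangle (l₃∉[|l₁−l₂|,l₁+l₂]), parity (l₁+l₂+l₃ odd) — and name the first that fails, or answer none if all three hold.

m₁+m₂+m₃ = -1 − 1 + 2 = 0  ✓
triangle: |5−1|=4 ≤ l₃=5 ≤ 5+1=6  ✓
parity: l₁+l₂+l₃ = 11 is odd  ✗

parity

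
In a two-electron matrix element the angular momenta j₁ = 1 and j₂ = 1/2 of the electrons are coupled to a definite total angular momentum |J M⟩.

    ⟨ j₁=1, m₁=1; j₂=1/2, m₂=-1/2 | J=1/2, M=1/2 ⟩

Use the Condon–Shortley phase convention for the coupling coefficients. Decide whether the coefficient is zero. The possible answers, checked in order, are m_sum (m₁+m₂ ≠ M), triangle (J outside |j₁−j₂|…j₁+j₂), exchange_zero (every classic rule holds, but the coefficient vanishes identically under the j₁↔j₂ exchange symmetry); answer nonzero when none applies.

m-sum: m₁+m₂ = 1+(-1/2) = 1/2, M = 1/2  ✓
triangle: |j₁−j₂| = 1/2 ≤ J = 1/2 ≤ j₁+j₂ = 3/2  ✓
exchange: j₁≠j₂ or m₁≠m₂ — the exchange symmetry imposes no constraint here
value check: CG = +√(2/3) = +0.816497 ≠ 0

nonzero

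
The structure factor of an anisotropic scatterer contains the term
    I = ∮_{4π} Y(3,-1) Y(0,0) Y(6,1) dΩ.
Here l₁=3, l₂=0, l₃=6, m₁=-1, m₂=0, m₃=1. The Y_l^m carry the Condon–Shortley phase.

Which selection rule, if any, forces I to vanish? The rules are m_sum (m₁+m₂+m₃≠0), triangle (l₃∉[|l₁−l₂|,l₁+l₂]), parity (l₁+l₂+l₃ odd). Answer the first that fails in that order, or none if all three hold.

triangle

azimuthal sum: -1 + 0 + 1 = 0  ✓
l₃ must lie in [3,3]; have l₃=6  ✗
L = 3 + 0 + 6 = 9 (odd)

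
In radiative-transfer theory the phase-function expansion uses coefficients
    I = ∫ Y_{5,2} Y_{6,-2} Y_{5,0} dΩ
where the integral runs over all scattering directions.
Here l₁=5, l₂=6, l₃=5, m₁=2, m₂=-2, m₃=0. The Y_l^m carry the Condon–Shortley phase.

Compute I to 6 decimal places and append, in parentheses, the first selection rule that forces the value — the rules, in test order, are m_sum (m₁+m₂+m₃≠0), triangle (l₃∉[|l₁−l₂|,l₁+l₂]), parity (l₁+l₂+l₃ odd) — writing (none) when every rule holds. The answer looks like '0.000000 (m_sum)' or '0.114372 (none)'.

m-sum 0 ✓  L=16 even ✓  1≤5≤11 ✓
Π(2lᵢ+1) = 11×13×11 = 1573
triangle coeff Δ(5,6,5) = 1/28588560
Σ_t [1,5]: t=1:−1/345600 t=2:+1/13824 t=3:−1/5184 t=4:+1/13824 t=5:−1/345600 = -7/129600
(3j)²=80/7293 [(5 6 5; 0 0 0)], sign=+1
Σ_t [0,3]: t=0:+1/207360 t=1:−1/17280 t=2:+1/13824 t=3:−1/103680 = 1/103680
(3j)²=10/7293 [(5 6 5; 2 -2 0)], sign=-1
⇒ 4πI² = 800/33813
I = (-1)√(800/33813/(4π)) = -0.04339086
No selection rule forces the value: the integral is nonzero (none).

-0.043391 (none)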